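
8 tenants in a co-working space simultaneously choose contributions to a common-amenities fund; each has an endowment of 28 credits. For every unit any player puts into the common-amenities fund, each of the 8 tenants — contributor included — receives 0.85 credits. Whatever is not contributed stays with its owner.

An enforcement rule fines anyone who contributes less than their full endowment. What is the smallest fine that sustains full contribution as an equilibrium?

4.20 credits

Given the others contribute fully, the best deviation is to contribute 0 (any partial contribution still incurs the fine and gives up units whose private return 0.85 is below 1).
Deviating from 28 to 0 saves 28 credits but forfeits the deviator's share of the drop in the common-amenities fund: 0.85 × 28 = 23.80.
So the deviation gain is 28 − 23.80 = 4.20, and the fine must be at least 4.20 credits to wipe it out.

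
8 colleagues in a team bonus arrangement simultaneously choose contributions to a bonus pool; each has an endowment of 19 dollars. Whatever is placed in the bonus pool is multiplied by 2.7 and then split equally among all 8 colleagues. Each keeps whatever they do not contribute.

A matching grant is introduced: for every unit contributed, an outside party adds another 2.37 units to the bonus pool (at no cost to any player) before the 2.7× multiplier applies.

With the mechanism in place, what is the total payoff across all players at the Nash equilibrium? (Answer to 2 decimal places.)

With the mechanism, a contributed unit returns 2.7 × 3.37 / 8 = 1.1374 per unit of net cost to the contributor — now above 1 — so contributing fully is weakly dominant for every player.
So the Nash equilibrium is full contribution by all 8; the group earns 2.7 × 3.37 × 152 = 1383.05.

1383.05 dollars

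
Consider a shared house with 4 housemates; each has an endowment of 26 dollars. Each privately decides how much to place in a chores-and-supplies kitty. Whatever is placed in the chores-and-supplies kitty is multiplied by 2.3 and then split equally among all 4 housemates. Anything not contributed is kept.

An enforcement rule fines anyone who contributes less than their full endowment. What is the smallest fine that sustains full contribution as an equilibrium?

Given the others contribute fully, the best deviation is to contribute 0 (any partial contribution still incurs the fine and gives up units whose private return 0.5750 is below 1).
Deviating from 26 to 0 saves 26 dollars but forfeits the deviator's share of the drop in the chores-and-supplies kitty: 2.3/4 × 26 = 14.95.
So the deviation gain is 26 − 14.95 = 11.05, and the fine must be at least 11.05 dollars to wipe it out.

11.05 dollars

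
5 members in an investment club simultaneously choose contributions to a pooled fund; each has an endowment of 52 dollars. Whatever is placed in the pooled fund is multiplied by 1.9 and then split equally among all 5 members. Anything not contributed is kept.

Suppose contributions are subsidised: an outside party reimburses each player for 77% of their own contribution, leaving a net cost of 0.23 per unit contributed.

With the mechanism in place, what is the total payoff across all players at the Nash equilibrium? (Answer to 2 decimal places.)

With the mechanism, a contributed unit returns (1.9/5) / 0.23 = 1.6522 per unit of net cost to the contributor — now above 1 — so contributing fully is weakly dominant for every player.
So the Nash equilibrium is full contribution by all 5; the group earns 5 × (52 × 0.77 + 1.9 × 52) = 694.20.

694.20 dollars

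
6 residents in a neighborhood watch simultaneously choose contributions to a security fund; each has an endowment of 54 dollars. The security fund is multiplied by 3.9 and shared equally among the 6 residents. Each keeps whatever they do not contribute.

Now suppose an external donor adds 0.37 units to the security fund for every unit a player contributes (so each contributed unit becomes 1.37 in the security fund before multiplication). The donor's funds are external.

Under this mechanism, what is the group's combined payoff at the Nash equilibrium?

With the mechanism, a contributed unit returns 3.9 × 1.37 / 6 = 0.8905 per unit of net cost — still below 1 — so contributing 0 remains dominant for every player.
At the Nash equilibrium no one contributes; group total payoff = 6 × 54 = 324.

324.00 dollars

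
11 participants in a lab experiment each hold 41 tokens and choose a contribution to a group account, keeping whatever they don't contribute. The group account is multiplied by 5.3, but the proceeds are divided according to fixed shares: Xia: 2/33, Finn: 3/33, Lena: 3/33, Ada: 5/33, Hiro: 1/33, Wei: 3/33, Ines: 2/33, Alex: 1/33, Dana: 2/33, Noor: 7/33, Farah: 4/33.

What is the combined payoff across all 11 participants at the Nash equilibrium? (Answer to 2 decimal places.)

627.30 tokens

Each unit j contributes comes back to j as 5.3 × (j's share), so j prefers to contribute only if that share exceeds 1/5.3 = 0.1887; otherwise keeping the unit dominates.
Noor alone (share 7/33) is above the threshold, contributing 41; the remaining 10 contribute 0. Total contributed: 41.
The group account pays out 5.3 × 41 = 217.30 in total (split across the unequal shares, but the aggregate is all that matters for the group sum).
The 10 free-riders keep 41 each, adding 410. Group total = 410 + 217.30 = 627.30.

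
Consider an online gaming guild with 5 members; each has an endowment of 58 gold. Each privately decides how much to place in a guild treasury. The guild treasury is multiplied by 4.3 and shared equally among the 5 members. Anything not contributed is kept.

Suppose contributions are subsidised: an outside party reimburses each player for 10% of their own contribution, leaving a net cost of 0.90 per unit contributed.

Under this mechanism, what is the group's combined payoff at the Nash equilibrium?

290.00 gold

The effective private return is (4.3/5) / 0.90 = 0.9556, which is still under 1, so the mechanism doesn't change anyone's dominant strategy: zero contribution.
Everyone keeps their endowment and the group total is 5 × 58 = 290.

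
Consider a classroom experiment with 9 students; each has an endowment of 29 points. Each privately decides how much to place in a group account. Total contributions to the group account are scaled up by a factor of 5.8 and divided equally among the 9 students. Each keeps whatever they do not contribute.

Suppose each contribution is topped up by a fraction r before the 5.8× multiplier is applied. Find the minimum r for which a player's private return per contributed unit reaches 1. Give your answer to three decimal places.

With matching at rate r, one contributed unit becomes (1 + r) in the group account and returns 5.8 × (1 + r) / 9 to the contributor.
Setting this equal to 1: 1 + r = 9/5.8 = 1.5517.
So the minimum matching rate is r = 1.5517 − 1 = 0.552.

0.552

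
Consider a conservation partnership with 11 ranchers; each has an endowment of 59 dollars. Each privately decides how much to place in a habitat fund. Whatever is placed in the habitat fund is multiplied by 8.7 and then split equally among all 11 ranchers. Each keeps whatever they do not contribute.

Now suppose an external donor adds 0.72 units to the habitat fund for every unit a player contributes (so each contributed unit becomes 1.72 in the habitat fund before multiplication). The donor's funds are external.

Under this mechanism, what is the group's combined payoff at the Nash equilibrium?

Under the mechanism each unit contributed yields 8.7 × 1.72 / 11 = 1.3604 back to its contributor per unit of net cost, which exceeds 1, making full contribution the dominant choice for everyone.
So the Nash equilibrium is full contribution by all 11; the group earns 8.7 × 1.72 × 649 = 9711.64.

9711.64 dollars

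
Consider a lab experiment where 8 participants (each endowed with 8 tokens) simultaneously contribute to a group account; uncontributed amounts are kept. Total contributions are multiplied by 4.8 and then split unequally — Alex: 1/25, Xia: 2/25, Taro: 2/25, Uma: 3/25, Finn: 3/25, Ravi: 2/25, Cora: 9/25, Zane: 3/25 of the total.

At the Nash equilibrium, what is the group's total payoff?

94.40 tokens

For player j, contributing a unit is worthwhile iff 4.8 × (j's share) ≥ 1, i.e. iff j's share is at least 0.2083.
The only share above 0.2083 is Cora's 9/25, contributing 8; the remaining 7 contribute 0. Total contributed: 8.
The group account pays out 4.8 × 8 = 38.40 in total (split across the unequal shares, but the aggregate is all that matters for the group sum).
The 7 free-riders keep 8 each, adding 56. Group total = 56 + 38.40 = 94.40.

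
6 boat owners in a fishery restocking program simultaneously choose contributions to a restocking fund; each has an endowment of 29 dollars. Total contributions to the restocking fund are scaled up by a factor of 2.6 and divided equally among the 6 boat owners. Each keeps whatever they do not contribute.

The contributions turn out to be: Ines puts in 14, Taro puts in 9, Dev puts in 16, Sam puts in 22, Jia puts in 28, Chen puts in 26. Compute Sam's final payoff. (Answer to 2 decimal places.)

Total contributed: 14 + 9 + 16 + 22 + 28 + 26 = 115.
Each receives 2.6 × 115 / 6 = 49.83 from the restocking fund.
Sam keeps 29 − 22 = 7, so Sam's payoff is 7 + 49.83 = 56.83.

56.83 dollars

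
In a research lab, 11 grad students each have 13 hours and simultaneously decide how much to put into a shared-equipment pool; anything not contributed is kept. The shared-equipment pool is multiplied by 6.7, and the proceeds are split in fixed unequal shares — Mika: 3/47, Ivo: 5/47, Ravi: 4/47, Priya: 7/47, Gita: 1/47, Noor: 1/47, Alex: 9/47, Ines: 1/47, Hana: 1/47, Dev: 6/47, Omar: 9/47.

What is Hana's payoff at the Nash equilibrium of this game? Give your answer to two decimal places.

A player with share s gets back 6.7·s per unit contributed, so full contribution is dominant for anyone with s > 1/6.7 = 0.1493 and zero contribution is dominant for anyone below.
The shares above 0.1493 belong to Alex and Omar, contributing 13 each; the remaining 9 contribute 0. Total contributed: 26.
Hana keeps 13 and receives 6.7 × 26 × 1/47 = 3.71 from the shared-equipment pool, for a payoff of 16.71.

16.71 hours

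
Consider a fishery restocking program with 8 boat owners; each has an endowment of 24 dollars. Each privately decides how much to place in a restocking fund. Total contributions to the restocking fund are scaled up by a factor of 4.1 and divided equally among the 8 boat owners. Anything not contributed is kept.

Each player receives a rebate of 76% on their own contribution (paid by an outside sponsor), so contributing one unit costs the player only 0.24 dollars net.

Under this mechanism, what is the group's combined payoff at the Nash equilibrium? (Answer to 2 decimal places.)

933.12 dollars

The effective private return per unit is now (4.1/8) / 0.24 = 2.1354 > 1, so every player's dominant strategy flips to full contribution.
So the Nash equilibrium is full contribution by all 8; the group earns 8 × (24 × 0.76 + 4.1 × 24) = 933.12.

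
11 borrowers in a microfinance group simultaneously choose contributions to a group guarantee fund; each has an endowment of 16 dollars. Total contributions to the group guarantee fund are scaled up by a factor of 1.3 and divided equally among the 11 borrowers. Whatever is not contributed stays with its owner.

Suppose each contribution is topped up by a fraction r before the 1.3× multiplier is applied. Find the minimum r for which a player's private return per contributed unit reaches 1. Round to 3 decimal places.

7.462

With matching at rate r, one contributed unit becomes (1 + r) in the group guarantee fund and returns 1.3 × (1 + r) / 11 to the contributor.
Setting this equal to 1: 1 + r = 11/1.3 = 8.4615.
So the minimum matching rate is r = 8.4615 − 1 = 7.462.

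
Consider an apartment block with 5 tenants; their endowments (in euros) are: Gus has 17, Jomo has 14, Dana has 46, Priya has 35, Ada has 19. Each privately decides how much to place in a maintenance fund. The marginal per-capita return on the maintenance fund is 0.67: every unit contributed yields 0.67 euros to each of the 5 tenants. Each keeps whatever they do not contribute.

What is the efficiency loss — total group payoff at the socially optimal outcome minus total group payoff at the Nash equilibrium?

307.85 euros

The private return per contributed unit is 0.67 < 1 for everyone, so the Nash equilibrium is zero contribution and the group total is Σ E_j = 17 + 14 + 46 + 35 + 19 = 131.
Each contributed unit returns 3.350 to the group, so the social optimum is full contribution by everyone: group total = 3.350 × 131 = 438.85.
Efficiency loss = (3.350 − 1) × 131 = 307.85.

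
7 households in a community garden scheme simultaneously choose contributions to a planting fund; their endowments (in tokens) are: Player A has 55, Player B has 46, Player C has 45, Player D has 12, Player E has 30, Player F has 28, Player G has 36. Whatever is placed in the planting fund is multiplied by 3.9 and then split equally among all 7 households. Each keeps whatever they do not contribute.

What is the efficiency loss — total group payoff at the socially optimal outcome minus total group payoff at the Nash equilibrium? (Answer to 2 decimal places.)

730.80 tokens

The private return per contributed unit is 3.9/7 = 0.5571 < 1 for every player regardless of endowment, so the Nash equilibrium is zero contribution and the group total is Σ E_j = 55 + 46 + 45 + 12 + 30 + 28 + 36 = 252.
Each contributed unit returns 3.900 to the group, so the social optimum is full contribution by everyone: group total = 3.900 × 252 = 982.80.
Efficiency loss = (3.900 − 1) × 252 = 730.80.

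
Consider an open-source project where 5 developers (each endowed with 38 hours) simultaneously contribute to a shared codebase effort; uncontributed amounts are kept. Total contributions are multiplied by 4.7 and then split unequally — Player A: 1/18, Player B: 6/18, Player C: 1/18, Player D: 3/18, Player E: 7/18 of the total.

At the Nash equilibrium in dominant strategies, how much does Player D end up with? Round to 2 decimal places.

97.53 hours

A player with share s gets back 4.7·s per unit contributed, so full contribution is dominant for anyone with s > 1/4.7 = 0.2128 and zero contribution is dominant for anyone below.
The shares above 0.2128 belong to Player B and Player E, contributing 38 each; the remaining 3 contribute 0. Total contributed: 76.
Player D keeps 38 and receives 4.7 × 76 × 3/18 = 59.53 from the shared codebase effort, for a payoff of 97.53.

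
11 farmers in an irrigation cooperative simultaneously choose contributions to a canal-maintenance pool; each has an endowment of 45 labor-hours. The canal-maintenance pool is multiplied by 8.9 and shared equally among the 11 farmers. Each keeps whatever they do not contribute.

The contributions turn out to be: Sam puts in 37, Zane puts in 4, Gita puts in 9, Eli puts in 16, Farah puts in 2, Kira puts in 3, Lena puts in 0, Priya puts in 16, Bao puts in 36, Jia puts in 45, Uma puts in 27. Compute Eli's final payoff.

186.77 labor-hours

Total contributed: 37 + 4 + 9 + 16 + 2 + 3 + 0 + 16 + 36 + 45 + 27 = 195.
Each receives 8.9 × 195 / 11 = 157.77 from the canal-maintenance pool.
Eli keeps 45 − 16 = 29, so Eli's payoff is 29 + 157.77 = 186.77.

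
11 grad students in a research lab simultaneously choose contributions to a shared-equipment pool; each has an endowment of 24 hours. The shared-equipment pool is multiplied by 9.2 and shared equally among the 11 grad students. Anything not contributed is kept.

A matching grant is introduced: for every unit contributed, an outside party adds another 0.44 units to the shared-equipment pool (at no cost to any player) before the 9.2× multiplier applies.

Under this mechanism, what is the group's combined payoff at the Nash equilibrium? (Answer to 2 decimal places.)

The effective private return per unit is now 9.2 × 1.44 / 11 = 1.2044 > 1, so every player's dominant strategy flips to full contribution.
So the Nash equilibrium is full contribution by all 11; the group earns 9.2 × 1.44 × 264 = 3497.47.

3497.47 hours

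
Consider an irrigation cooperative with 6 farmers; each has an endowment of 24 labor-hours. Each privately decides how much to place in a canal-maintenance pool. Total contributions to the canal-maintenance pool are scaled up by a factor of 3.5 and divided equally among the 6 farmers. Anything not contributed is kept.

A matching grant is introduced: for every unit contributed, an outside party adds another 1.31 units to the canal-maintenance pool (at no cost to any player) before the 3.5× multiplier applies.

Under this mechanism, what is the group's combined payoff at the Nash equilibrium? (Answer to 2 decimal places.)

With the mechanism, a contributed unit returns 3.5 × 2.31 / 6 = 1.3475 per unit of net cost to the contributor — now above 1 — so contributing fully is weakly dominant for every player.
At the Nash equilibrium everyone contributes 24. Group total payoff = 3.5 × 2.31 × 144 = 1164.24.

1164.24 labor-hours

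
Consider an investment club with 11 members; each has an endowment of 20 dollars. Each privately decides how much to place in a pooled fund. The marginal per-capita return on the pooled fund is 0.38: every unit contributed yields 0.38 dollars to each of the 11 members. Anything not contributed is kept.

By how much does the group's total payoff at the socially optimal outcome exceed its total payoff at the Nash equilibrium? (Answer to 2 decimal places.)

The private return per contributed unit is 0.38 < 1, so contributing 0 is dominant for every player. At the Nash equilibrium everyone keeps their 20, and the group total is 11 × 20 = 220.
Each contributed unit returns 4.180 to the group as a whole (0.38 to each of 11 players), which exceeds 1, so the social optimum is full contribution: group total = 4.180 × 220 = 919.60.
Efficiency loss = 919.60 − 220 = 699.60.

699.60 dollars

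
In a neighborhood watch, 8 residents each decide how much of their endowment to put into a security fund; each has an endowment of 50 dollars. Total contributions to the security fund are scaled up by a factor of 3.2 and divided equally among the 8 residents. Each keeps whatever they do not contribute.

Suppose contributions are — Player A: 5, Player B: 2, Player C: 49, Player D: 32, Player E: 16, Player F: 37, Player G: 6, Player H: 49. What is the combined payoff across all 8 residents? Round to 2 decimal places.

831.20 dollars

Total contributed: 5 + 2 + 49 + 32 + 16 + 37 + 6 + 49 = 196; total kept: 8 × 50 − 196 = 204.
The security fund pays out 3.2 × 196 = 627.20 in aggregate.
Group total = 204 + 627.20 = 831.20.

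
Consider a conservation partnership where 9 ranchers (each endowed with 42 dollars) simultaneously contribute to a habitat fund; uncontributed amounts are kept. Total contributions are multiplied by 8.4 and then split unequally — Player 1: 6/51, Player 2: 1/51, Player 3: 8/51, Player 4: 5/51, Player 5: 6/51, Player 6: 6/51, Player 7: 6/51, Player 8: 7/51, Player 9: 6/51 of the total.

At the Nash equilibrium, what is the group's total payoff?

Each unit j contributes comes back to j as 8.4 × (j's share), so j prefers to contribute only if that share exceeds 1/8.4 = 0.1190; otherwise keeping the unit dominates.
Player 3 and Player 8 are above the threshold, contributing 42 each; the remaining 7 contribute 0. Total contributed: 84.
The habitat fund pays out 8.4 × 84 = 705.60 in total (split across the unequal shares, but the aggregate is all that matters for the group sum).
The 7 free-riders keep 42 each, adding 294. Group total = 294 + 705.60 = 999.60.

999.60 dollars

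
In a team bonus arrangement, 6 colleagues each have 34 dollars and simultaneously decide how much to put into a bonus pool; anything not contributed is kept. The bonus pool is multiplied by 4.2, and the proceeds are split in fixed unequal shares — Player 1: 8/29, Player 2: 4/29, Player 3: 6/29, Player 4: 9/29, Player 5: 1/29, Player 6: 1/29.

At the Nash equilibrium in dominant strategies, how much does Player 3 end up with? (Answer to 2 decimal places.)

For player j, contributing a unit is worthwhile iff 4.2 × (j's share) ≥ 1, i.e. iff j's share is at least 0.2381.
The shares above 0.2381 belong to Player 1 and Player 4, contributing 34 each; the remaining 4 contribute 0. Total contributed: 68.
Player 3 keeps 34 and receives 4.2 × 68 × 6/29 = 59.09 from the bonus pool, for a payoff of 93.09.

93.09 dollars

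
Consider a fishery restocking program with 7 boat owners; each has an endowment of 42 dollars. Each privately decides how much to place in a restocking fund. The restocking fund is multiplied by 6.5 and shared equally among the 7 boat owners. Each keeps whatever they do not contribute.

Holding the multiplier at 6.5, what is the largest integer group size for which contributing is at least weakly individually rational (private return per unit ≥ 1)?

6

Private return per unit is 6.5/(group size), which is ≥ 1 whenever the group size is ≤ 6.5.
The largest such integer is 6.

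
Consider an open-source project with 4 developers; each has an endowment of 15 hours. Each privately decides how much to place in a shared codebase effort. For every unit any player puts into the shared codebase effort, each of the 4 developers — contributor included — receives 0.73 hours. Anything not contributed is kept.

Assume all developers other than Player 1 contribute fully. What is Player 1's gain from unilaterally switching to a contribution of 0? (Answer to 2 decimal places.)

4.05 hours

Switching from a contribution of 15 to 0 lets Player 1 keep an extra 15 hours, but lowers the shared codebase effort by 15, which costs Player 1 their own share of that drop: 0.73 × 15 = 10.95.
Net gain = 15 − 10.95 = 4.05. The private return per contributed unit (0.73) is below 1, so free-riding is indeed the best response regardless of what the others do.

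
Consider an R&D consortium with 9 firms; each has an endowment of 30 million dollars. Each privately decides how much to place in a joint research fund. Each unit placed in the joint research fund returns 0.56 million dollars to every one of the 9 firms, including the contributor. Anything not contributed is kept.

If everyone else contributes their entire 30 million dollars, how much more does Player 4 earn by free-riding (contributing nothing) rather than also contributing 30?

13.20 million dollars

Switching from a contribution of 30 to 0 lets Player 4 keep an extra 30 million dollars, but lowers the joint research fund by 30, which costs Player 4 their own share of that drop: 0.56 × 30 = 16.80.
Net gain = 30 − 16.80 = 13.20. The private return per contributed unit (0.56) is below 1, so free-riding is indeed the best response regardless of what the others do.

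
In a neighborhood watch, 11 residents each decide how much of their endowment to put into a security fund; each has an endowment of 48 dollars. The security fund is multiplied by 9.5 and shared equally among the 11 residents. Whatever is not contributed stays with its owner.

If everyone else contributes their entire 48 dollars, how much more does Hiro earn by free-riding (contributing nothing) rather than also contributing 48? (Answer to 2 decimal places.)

Switching from a contribution of 48 to 0 lets Hiro keep an extra 48 dollars, but lowers the security fund by 48, which costs Hiro their own share of that drop: 9.5/11 × 48 = 41.45.
Net gain = 48 − 41.45 = 6.55. The private return per contributed unit (0.8636) is below 1, so free-riding is indeed the best response regardless of what the others do.

6.55 dollars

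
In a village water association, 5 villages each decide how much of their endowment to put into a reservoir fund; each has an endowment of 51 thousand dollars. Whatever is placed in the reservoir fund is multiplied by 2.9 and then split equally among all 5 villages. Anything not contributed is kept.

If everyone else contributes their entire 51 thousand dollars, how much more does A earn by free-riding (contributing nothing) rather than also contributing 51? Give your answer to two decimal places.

21.42 thousand dollars

Switching from a contribution of 51 to 0 lets A keep an extra 51 thousand dollars, but lowers the reservoir fund by 51, which costs A their own share of that drop: 2.9/5 × 51 = 29.58.
Net gain = 51 − 29.58 = 21.42. The private return per contributed unit (0.5800) is below 1, so free-riding is indeed the best response regardless of what the others do.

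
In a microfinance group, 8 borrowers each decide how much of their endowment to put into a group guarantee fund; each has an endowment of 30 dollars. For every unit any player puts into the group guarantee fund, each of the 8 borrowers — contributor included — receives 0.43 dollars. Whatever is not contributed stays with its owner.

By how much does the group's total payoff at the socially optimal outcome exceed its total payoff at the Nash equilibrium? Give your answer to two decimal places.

585.60 dollars

The private return per contributed unit is 0.43 < 1, so contributing 0 is dominant for every player. At the Nash equilibrium everyone keeps their 30, and the group total is 8 × 30 = 240.
Each contributed unit returns 3.440 to the group as a whole (0.43 to each of 8 players), which exceeds 1, so the social optimum is full contribution: group total = 3.440 × 240 = 825.60.
Efficiency loss = 825.60 − 240 = 585.60.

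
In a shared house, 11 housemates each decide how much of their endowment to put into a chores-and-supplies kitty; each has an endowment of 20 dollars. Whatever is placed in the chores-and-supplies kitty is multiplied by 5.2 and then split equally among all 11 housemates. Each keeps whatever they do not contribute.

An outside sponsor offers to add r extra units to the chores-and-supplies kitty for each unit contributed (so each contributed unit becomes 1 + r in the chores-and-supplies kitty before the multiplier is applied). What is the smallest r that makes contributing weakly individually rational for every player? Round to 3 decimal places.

1.115

With matching at rate r, one contributed unit becomes (1 + r) in the chores-and-supplies kitty and returns 5.2 × (1 + r) / 11 to the contributor.
Setting this equal to 1: 1 + r = 11/5.2 = 2.1154.
So the minimum matching rate is r = 2.1154 − 1 = 1.115.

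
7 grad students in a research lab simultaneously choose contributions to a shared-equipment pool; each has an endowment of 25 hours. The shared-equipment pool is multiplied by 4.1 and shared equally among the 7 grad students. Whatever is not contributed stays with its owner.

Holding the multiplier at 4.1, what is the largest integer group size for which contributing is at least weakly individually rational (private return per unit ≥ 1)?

Private return per unit is 4.1/(group size), which is ≥ 1 whenever the group size is ≤ 4.1.
The largest such integer is 4.

4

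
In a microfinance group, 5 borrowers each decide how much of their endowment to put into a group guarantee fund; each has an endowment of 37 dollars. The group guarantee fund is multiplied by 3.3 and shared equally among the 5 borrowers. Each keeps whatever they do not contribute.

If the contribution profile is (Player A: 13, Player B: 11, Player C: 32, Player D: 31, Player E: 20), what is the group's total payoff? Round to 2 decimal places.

Total contributed: 13 + 11 + 32 + 31 + 20 = 107; total kept: 5 × 37 − 107 = 78.
The group guarantee fund pays out 3.3 × 107 = 353.10 in aggregate.
Group total = 78 + 353.10 = 431.10.

431.10 dollars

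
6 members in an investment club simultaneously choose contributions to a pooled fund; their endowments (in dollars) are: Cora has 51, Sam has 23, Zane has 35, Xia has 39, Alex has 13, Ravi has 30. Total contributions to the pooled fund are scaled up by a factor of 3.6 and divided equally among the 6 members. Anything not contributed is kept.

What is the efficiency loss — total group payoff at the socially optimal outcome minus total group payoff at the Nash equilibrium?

496.60 dollars

The private return per contributed unit is 3.6/6 = 0.6000 < 1 for every player regardless of endowment, so the Nash equilibrium is zero contribution and the group total is Σ E_j = 51 + 23 + 35 + 39 + 13 + 30 = 191.
Each contributed unit returns 3.600 to the group, so the social optimum is full contribution by everyone: group total = 3.600 × 191 = 687.60.
Efficiency loss = (3.600 − 1) × 191 = 496.60.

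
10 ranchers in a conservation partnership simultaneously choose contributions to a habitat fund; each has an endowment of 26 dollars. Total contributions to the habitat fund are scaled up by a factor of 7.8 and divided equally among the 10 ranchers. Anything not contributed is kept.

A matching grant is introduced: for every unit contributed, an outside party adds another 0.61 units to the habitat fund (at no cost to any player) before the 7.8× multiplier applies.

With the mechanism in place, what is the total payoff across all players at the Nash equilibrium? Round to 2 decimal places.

3265.08 dollars

Under the mechanism each unit contributed yields 7.8 × 1.61 / 10 = 1.2558 back to its contributor per unit of net cost, which exceeds 1, making full contribution the dominant choice for everyone.
At the Nash equilibrium everyone contributes 26. Group total payoff = 7.8 × 1.61 × 260 = 3265.08.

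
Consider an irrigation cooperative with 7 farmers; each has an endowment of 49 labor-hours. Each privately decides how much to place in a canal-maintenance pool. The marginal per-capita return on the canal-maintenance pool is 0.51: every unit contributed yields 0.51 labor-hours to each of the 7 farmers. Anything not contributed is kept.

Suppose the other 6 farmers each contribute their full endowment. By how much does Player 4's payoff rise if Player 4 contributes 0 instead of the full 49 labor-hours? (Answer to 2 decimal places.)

Switching from a contribution of 49 to 0 lets Player 4 keep an extra 49 labor-hours, but lowers the canal-maintenance pool by 49, which costs Player 4 their own share of that drop: 0.51 × 49 = 24.99.
Net gain = 49 − 24.99 = 24.01. The private return per contributed unit (0.51) is below 1, so free-riding is indeed the best response regardless of what the others do.

24.01 labor-hours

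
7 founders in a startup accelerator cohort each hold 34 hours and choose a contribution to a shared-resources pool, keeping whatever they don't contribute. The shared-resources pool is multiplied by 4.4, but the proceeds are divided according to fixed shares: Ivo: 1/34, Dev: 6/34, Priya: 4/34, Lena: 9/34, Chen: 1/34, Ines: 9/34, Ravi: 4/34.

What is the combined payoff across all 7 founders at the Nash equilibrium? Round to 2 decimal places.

469.20 hours

A player with share s gets back 4.4·s per unit contributed, so full contribution is dominant for anyone with s > 1/4.4 = 0.2273 and zero contribution is dominant for anyone below.
Lena and Ines clear that bar, contributing 34 each; the remaining 5 contribute 0. Total contributed: 68.
The shared-resources pool pays out 4.4 × 68 = 299.20 in total (split across the unequal shares, but the aggregate is all that matters for the group sum).
The 5 free-riders keep 34 each, adding 170. Group total = 170 + 299.20 = 469.20.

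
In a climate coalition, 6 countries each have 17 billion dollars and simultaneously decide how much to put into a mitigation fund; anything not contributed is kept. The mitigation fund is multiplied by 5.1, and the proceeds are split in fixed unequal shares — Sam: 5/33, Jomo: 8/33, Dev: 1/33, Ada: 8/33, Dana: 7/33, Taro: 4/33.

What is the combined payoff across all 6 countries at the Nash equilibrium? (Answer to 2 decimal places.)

Each unit j contributes comes back to j as 5.1 × (j's share), so j prefers to contribute only if that share exceeds 1/5.1 = 0.1961; otherwise keeping the unit dominates.
Jomo, Ada and Dana clear that bar, contributing 17 each; the remaining 3 contribute 0. Total contributed: 51.
The mitigation fund pays out 5.1 × 51 = 260.10 in total (split across the unequal shares, but the aggregate is all that matters for the group sum).
The 3 free-riders keep 17 each, adding 51. Group total = 51 + 260.10 = 311.10.

311.10 billion dollars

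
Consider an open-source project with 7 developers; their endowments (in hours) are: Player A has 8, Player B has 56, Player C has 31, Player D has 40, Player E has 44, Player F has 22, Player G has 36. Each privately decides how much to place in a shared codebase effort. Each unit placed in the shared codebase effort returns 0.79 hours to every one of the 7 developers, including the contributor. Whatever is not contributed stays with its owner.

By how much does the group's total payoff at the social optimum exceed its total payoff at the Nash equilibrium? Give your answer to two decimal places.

1073.61 hours

The private return per contributed unit is 0.79 < 1 for everyone, so the Nash equilibrium is zero contribution and the group total is Σ E_j = 8 + 56 + 31 + 40 + 44 + 22 + 36 = 237.
Each contributed unit returns 5.530 to the group, so the social optimum is full contribution by everyone: group total = 5.530 × 237 = 1310.61.
Efficiency loss = (5.530 − 1) × 237 = 1073.61.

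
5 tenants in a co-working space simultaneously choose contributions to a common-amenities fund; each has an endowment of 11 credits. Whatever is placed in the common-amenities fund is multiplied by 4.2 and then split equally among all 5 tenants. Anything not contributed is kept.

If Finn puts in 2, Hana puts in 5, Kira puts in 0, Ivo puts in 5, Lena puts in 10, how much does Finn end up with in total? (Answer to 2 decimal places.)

27.48 credits

Total contributed: 2 + 5 + 0 + 5 + 10 = 22.
Each receives 4.2 × 22 / 5 = 18.48 from the common-amenities fund.
Finn keeps 11 − 2 = 9, so Finn's payoff is 9 + 18.48 = 27.48.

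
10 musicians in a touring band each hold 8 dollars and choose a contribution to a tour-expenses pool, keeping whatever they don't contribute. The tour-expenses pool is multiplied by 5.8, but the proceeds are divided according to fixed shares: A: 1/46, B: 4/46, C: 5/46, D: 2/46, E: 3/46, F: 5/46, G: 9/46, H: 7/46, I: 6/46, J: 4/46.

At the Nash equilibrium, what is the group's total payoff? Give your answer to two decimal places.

118.40 dollars

Player j's private return per contributed unit is 5.8 × (j's share). Contributing is weakly dominant for j when that share is at least 1/5.8 = 0.1724, and contributing 0 is dominant otherwise.
G alone (share 9/46) is above the threshold, contributing 8; the remaining 9 contribute 0. Total contributed: 8.
The tour-expenses pool pays out 5.8 × 8 = 46.40 in total (split across the unequal shares, but the aggregate is all that matters for the group sum).
The 9 free-riders keep 8 each, adding 72. Group total = 72 + 46.40 = 118.40.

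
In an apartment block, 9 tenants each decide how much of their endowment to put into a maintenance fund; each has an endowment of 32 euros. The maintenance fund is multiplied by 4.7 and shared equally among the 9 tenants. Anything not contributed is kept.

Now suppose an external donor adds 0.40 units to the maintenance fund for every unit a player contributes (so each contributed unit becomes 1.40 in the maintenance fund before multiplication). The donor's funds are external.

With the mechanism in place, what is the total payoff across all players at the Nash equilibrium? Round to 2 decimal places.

Even with the mechanism, each unit contributed returns only 4.7 × 1.40 / 9 = 0.7311 per unit of net cost, so contributing nothing is still dominant.
At the Nash equilibrium no one contributes; group total payoff = 9 × 32 = 288.

288.00 euros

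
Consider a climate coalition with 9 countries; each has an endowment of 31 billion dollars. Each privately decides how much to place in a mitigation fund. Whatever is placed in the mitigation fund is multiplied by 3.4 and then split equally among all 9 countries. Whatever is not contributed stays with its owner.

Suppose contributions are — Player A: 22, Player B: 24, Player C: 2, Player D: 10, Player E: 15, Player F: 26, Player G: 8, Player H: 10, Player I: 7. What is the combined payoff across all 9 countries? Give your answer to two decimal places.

Total contributed: 22 + 24 + 2 + 10 + 15 + 26 + 8 + 10 + 7 = 124; total kept: 9 × 31 − 124 = 155.
The mitigation fund pays out 3.4 × 124 = 421.60 in aggregate.
Group total = 155 + 421.60 = 576.60.

576.60 billion dollars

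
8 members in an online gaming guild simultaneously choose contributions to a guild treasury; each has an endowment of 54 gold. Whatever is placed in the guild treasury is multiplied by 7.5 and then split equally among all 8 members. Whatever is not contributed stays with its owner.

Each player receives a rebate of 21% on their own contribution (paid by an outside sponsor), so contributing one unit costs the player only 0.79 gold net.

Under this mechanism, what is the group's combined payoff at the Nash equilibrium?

3330.72 gold

With the mechanism, a contributed unit returns (7.5/8) / 0.79 = 1.1867 per unit of net cost to the contributor — now above 1 — so contributing fully is weakly dominant for every player.
So the Nash equilibrium is full contribution by all 8; the group earns 8 × (54 × 0.21 + 7.5 × 54) = 3330.72.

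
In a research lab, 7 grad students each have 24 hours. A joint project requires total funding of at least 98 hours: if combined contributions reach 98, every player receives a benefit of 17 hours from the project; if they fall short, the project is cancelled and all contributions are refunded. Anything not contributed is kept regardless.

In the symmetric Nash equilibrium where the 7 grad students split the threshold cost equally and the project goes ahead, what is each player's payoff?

27 hours

Equal share of the threshold: 98/7 = 14.
At this profile no one gains by cutting their contribution: any cut drops the total below 98, the project is cancelled, contributions are refunded, and the deviator ends with 24, which is less than 24 − 14 + 17 = 27. Contributing more than 14 just wastes the excess. So contributing exactly 14 is a best response.
Each player's payoff: 24 − 14 + 17 = 27.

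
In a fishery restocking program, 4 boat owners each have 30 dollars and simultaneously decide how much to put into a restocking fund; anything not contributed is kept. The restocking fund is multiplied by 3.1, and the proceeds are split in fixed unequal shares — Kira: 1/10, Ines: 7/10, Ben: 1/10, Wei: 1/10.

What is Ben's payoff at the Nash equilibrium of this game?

39.30 dollars

Player j's private return per contributed unit is 3.1 × (j's share). Contributing is weakly dominant for j when that share is at least 1/3.1 = 0.3226, and contributing 0 is dominant otherwise.
Ines alone (share 7/10) is above the threshold, contributing 30; the remaining 3 contribute 0. Total contributed: 30.
Ben keeps 30 and receives 3.1 × 30 × 1/10 = 9.30 from the restocking fund, for a payoff of 39.30.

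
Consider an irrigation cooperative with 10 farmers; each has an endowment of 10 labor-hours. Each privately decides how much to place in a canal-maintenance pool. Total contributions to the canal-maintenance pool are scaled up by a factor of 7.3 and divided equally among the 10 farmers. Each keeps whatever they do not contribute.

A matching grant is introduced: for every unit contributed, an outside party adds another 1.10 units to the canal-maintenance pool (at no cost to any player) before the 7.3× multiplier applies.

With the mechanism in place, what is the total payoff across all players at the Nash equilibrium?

1533.00 labor-hours

With the mechanism, a contributed unit returns 7.3 × 2.10 / 10 = 1.5330 per unit of net cost to the contributor — now above 1 — so contributing fully is weakly dominant for every player.
So the Nash equilibrium is full contribution by all 10; the group earns 7.3 × 2.10 × 100 = 1533.00.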